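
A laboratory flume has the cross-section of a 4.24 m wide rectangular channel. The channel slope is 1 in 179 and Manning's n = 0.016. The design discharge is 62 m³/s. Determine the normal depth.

Manning's equation rearranged: A R^(2/3) = nQ / (1·√S) = 0.016 × 62 / (√0.005587) = 13.27.
Trying y = 3.47 m: A R^(2/3) = 17.67 — over.
Trying y = 2.77 m: A R^(2/3) = 13.27 — matches.

y_n = 2.77 m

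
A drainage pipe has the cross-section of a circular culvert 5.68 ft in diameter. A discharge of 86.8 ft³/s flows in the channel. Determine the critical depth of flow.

y_c = 2.54 ft

At critical depth, Q² T / (g A³) = 1, i.e. A³/T = Q²/g = 86.8²/32.2 = 234.
Try y = 1.84 ft: A³/T = 67.58 — short.
Try y = 3.2 ft: A³/T = 564.8 — over.
Try y = 2.54 ft: A³/T = 233.6 — ≈ 234.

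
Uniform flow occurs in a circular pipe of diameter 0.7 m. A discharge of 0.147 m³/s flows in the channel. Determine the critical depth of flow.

y_c = 0.235 m

At critical depth, Q² T / (g A³) = 1, i.e. A³/T = Q²/g = 0.147²/9.81 = 0.002203.
Trying y = 0.184 m: A³/T = 0.0008541 — too small.
Trying y = 0.235 m: A³/T = 0.002205 — ≈ 0.002203.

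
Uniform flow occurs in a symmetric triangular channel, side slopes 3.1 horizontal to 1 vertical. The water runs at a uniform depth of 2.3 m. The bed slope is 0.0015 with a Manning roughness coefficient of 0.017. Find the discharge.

For a triangular section with side slope z = 3.1: A = zy² = 3.1×2.3² = 16.4 m²; P = 2y√(1+z²) = 2×2.3×3.257 = 14.98 m.
Hydraulic radius R = A/P = 16.4/14.98 = 1.094 m.
Manning's equation: Q = (1/n) A R^(2/3) S^(1/2) = (1/0.017) × 16.4 × 1.094^(2/3) × 0.0015^(1/2) = 39.7 m³/s.

Q = 39.7 m³/s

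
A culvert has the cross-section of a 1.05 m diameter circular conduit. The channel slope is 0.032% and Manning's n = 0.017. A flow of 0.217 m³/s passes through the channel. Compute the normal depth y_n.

Manning's equation rearranged: A R^(2/3) = nQ / (1·√S) = 0.017 × 0.217 / (√0.00032) = 0.2062.
Trying y = 0.439 m: A R^(2/3) = 0.1297 — low.
Trying y = 0.699 m: A R^(2/3) = 0.2777 — high.
Trying y = 0.575 m: A R^(2/3) = 0.2065 — ≈ 0.2062.

y_n = 0.575 m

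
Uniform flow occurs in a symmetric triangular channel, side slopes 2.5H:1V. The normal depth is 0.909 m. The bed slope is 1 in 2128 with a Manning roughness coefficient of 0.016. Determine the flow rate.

Q = 1.57 m³/s

For a triangular section with side slope z = 2.5: A = zy² = 2.5×0.909² = 2.066 m²; P = 2y√(1+z²) = 2×0.909×2.693 = 4.895 m.
Hydraulic radius R = A/P = 2.066/4.895 = 0.422 m.
Manning's equation: Q = (1/n) A R^(2/3) S^(1/2) = (1/0.016) × 2.066 × 0.422^(2/3) × 0.0004699^(1/2) = 1.57 m³/s.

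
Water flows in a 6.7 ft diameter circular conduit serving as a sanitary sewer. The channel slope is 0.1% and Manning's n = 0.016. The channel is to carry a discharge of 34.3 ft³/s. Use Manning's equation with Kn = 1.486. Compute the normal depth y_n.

y_n = 2.21 ft

Manning's equation rearranged: A R^(2/3) = nQ / (1.486·√S) = 0.016 × 34.3 / (1.486 × √0.001) = 11.68.
Trying y = 1.9 ft: A R^(2/3) = 8.729 — short.
Trying y = 2.21 ft: A R^(2/3) = 11.68 — matches.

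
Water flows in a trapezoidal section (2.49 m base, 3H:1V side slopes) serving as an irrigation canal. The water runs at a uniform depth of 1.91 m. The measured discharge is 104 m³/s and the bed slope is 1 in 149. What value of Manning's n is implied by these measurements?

n = 0.013

With bottom width b = 2.49 m and side slope z = 3: A = (b + zy)y = (2.49 + 3×1.91)×1.91 = 15.7 m²; P = b + 2y√(1+z²) = 2.49 + 2×1.91×3.162 = 14.57 m.
Hydraulic radius R = A/P = 15.7/14.57 = 1.078 m.
Rearranging Manning's equation: n = (1/Q) A R^(2/3) S^(1/2) = (1/104) × 15.7 × 1.078^(2/3) × √0.006711 = 0.013.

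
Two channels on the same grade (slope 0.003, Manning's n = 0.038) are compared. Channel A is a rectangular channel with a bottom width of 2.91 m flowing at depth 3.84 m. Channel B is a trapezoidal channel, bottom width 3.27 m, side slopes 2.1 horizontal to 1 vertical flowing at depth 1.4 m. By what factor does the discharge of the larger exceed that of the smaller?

Channel A: Flow area A = b·y = 2.91 × 3.84 = 11.17 m². Wetted perimeter P = b + 2y = 2.91 + 2×3.84 = 10.59 m. Hydraulic radius R = A/P = 11.17/10.59 = 1.055 m. Q_A = (1/0.038)·11.17·1.055^(2/3)·√0.003 = 16.69 m³/s.
Channel B: With bottom width b = 3.27 m and side slope z = 2.1: A = (b + zy)y = (3.27 + 2.1×1.4)×1.4 = 8.694 m²; P = b + 2y√(1+z²) = 3.27 + 2×1.4×2.326 = 9.783 m. Hydraulic radius R = A/P = 8.694/9.783 = 0.8887 m. Q_B = (1/0.038)·8.694·0.8887^(2/3)·√0.003 = 11.58 m³/s.
The larger discharge is 16.69 m³/s and the smaller is 11.58 m³/s; the ratio is 1.44.

1.44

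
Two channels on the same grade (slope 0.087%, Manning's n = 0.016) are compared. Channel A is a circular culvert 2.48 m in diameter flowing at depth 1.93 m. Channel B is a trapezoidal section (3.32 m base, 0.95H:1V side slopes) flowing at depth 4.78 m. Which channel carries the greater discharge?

channel B

Channel A: For a circular section of diameter D = 2.48 m at depth y = 1.93 m, the central angle is θ = 2 arccos(1 − 2y/D) = 4.322 rad. Then A = (D²/8)(θ − sin θ) = 4.034 m² and P = Dθ/2 = 5.359 m. Hydraulic radius R = A/P = 4.034/5.359 = 0.7527 m. Q_A = (1/0.016)·4.034·0.7527^(2/3)·√0.00087 = 6.153 m³/s.
Channel B: With bottom width b = 3.32 m and side slope z = 0.95: A = (b + zy)y = (3.32 + 0.95×4.78)×4.78 = 37.58 m²; P = b + 2y√(1+z²) = 3.32 + 2×4.78×1.379 = 16.51 m. Hydraulic radius R = A/P = 37.58/16.51 = 2.276 m. Q_B = (1/0.016)·37.58·2.276^(2/3)·√0.00087 = 119.9 m³/s.
Q_A = 6.153 m³/s vs Q_B = 119.9 m³/s, so channel B carries more.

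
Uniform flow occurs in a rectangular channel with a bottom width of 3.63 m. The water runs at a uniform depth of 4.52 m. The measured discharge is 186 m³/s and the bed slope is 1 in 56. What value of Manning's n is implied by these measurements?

Flow area A = b·y = 3.63 × 4.52 = 16.41 m². Wetted perimeter P = b + 2y = 3.63 + 2×4.52 = 12.67 m.
Hydraulic radius R = A/P = 16.41/12.67 = 1.295 m.
Rearranging Manning's equation: n = (1/Q) A R^(2/3) S^(1/2) = (1/186) × 16.41 × 1.295^(2/3) × √0.01786 = 0.014.

n = 0.014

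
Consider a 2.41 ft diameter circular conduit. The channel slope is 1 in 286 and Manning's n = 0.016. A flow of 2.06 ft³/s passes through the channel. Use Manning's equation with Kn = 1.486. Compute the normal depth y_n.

Manning's equation rearranged: A R^(2/3) = nQ / (1.486·√S) = 0.016 × 2.06 / (1.486 × √0.003497) = 0.3751.
At y = 0.45 ft: A R^(2/3) = 0.2479 — short.
At y = 0.65 ft: A R^(2/3) = 0.5178 — over.
At y = 0.553 ft: A R^(2/3) = 0.3758 — close enough.

y_n = 0.553 ft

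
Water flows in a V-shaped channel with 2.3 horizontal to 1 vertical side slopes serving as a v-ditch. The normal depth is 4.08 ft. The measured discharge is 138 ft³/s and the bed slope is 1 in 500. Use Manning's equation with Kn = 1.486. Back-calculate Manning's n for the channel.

For a triangular section with side slope z = 2.3: A = zy² = 2.3×4.08² = 38.29 ft²; P = 2y√(1+z²) = 2×4.08×2.508 = 20.47 ft.
Hydraulic radius R = A/P = 38.29/20.47 = 1.871 ft.
Rearranging Manning's equation: n = (1.486/Q) A R^(2/3) S^(1/2) = (1.486/138) × 38.29 × 1.871^(2/3) × √0.002 = 0.028.

n = 0.028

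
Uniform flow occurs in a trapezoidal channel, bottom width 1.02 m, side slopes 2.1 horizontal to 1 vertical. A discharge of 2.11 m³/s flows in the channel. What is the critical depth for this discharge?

At critical depth, Q² T / (g A³) = 1, i.e. A³/T = Q²/g = 2.11²/9.81 = 0.4538.
Try y = 0.4 m: A³/T = 0.1525 — low.
Try y = 0.622 m: A³/T = 0.8339 — high.
Try y = 0.533 m: A³/T = 0.455 — ≈ 0.4538.

y_c = 0.533 m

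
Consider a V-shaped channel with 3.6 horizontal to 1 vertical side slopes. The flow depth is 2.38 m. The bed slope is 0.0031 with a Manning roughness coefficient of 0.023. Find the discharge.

Q = 54.1 m³/s

For a triangular section with side slope z = 3.6: A = zy² = 3.6×2.38² = 20.39 m²; P = 2y√(1+z²) = 2×2.38×3.736 = 17.78 m.
Hydraulic radius R = A/P = 20.39/17.78 = 1.147 m.
Manning's equation: Q = (1/n) A R^(2/3) S^(1/2) = (1/0.023) × 20.39 × 1.147^(2/3) × 0.0031^(1/2) = 54.1 m³/s.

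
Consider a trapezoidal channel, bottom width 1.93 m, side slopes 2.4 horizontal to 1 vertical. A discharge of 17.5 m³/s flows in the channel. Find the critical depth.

y_c = 1.27 m

At critical depth, Q² T / (g A³) = 1, i.e. A³/T = Q²/g = 17.5²/9.81 = 31.22.
Trying y = 0.935 m: A³/T = 9.262 — too small.
Trying y = 1.48 m: A³/T = 59.12 — too large.
Trying y = 1.27 m: A³/T = 31.48 — close enough.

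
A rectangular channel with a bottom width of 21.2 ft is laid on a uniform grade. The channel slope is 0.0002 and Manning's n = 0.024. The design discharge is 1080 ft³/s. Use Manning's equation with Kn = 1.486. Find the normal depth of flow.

Manning's equation rearranged: A R^(2/3) = nQ / (1.486·√S) = 0.024 × 1080 / (1.486 × √0.0002) = 1233.
At y = 13.8 ft: A R^(2/3) = 965.5 — short.
At y = 16.7 ft: A R^(2/3) = 1231 — ≈ 1233.

y_n = 16.7 ft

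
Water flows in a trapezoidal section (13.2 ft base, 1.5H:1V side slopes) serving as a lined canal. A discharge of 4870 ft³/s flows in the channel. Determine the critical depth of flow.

At critical depth, Q² T / (g A³) = 1, i.e. A³/T = Q²/g = 4870²/32.2 = 736500.
Try y = 7.84 ft: A³/T = 204100 — too small.
Try y = 12.7 ft: A³/T = 1339000 — too large.
Try y = 10.9 ft: A³/T = 728000 — ≈ 736500.

y_c = 10.9 ft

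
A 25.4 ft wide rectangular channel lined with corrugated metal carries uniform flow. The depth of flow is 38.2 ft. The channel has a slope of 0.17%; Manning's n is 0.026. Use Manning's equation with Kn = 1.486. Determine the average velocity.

Flow area A = b·y = 25.4 × 38.2 = 970.3 ft². Wetted perimeter P = b + 2y = 25.4 + 2×38.2 = 101.8 ft.
Hydraulic radius R = A/P = 970.3/101.8 = 9.531 ft.
From Manning's equation, V = (1.486/n) R^(2/3) S^(1/2) = (1.486/0.026) × 9.531^(2/3) × 0.0017^(1/2) = 10.6 ft/s.

V = 10.6 ft/s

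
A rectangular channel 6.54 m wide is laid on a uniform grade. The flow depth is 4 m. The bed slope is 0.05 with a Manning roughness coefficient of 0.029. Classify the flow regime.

Flow area A = b·y = 6.54 × 4 = 26.16 m². Wetted perimeter P = b + 2y = 6.54 + 2×4 = 14.54 m.
Hydraulic radius R = A/P = 26.16/14.54 = 1.799 m.
V = (1/n) R^(2/3) √S = (1/0.029) × 1.799^(2/3) × √0.05 = 11.41 m/s. Hydraulic depth D_h = A/T = 26.16/6.54 = 4 m.
Froude number Fr = V/√(g·D_h) = 11.41/√(9.81×4) = 1.82, which is greater than 1, so the flow is supercritical.

supercritical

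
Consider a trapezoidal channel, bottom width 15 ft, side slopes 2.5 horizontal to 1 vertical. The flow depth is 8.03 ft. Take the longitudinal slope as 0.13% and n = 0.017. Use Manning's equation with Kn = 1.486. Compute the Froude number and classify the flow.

subcritical

With bottom width b = 15 ft and side slope z = 2.5: A = (b + zy)y = (15 + 2.5×8.03)×8.03 = 281.7 ft²; P = b + 2y√(1+z²) = 15 + 2×8.03×2.693 = 58.24 ft.
Hydraulic radius R = A/P = 281.7/58.24 = 4.836 ft.
V = (1.486/n) R^(2/3) √S = (1.486/0.017) × 4.836^(2/3) × √0.0013 = 9.013 ft/s. Hydraulic depth D_h = A/T = 281.7/55.15 = 5.107 ft.
Froude number Fr = V/√(g·D_h) = 9.013/√(32.2×5.107) = 0.703, which is less than 1, so the flow is subcritical.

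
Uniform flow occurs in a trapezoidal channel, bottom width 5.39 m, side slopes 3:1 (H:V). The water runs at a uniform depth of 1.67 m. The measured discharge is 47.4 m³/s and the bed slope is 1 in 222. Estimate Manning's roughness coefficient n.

n = 0.026

With bottom width b = 5.39 m and side slope z = 3: A = (b + zy)y = (5.39 + 3×1.67)×1.67 = 17.37 m²; P = b + 2y√(1+z²) = 5.39 + 2×1.67×3.162 = 15.95 m.
Hydraulic radius R = A/P = 17.37/15.95 = 1.089 m.
Rearranging Manning's equation: n = (1/Q) A R^(2/3) S^(1/2) = (1/47.4) × 17.37 × 1.089^(2/3) × √0.004505 = 0.026.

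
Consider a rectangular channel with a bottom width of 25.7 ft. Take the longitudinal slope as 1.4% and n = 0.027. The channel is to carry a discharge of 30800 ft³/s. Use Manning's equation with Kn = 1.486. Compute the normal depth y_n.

y_n = 40.3 ft

Manning's equation rearranged: A R^(2/3) = nQ / (1.486·√S) = 0.027 × 30800 / (1.486 × √0.014) = 4730.
At y = 48.4 ft: A R^(2/3) = 5833 — high.
At y = 34.3 ft: A R^(2/3) = 3912 — low.
At y = 40.3 ft: A R^(2/3) = 4725 — matches.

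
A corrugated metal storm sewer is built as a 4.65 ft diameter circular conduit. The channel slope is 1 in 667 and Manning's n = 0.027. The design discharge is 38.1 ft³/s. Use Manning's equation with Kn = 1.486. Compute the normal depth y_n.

y_n = 3.63 ft

Manning's equation rearranged: A R^(2/3) = nQ / (1.486·√S) = 0.027 × 38.1 / (1.486 × √0.001499) = 17.88.
Try y = 2.95 ft: A R^(2/3) = 13.71 — low.
Try y = 4.32 ft: A R^(2/3) = 20.18 — high.
Try y = 3.63 ft: A R^(2/3) = 17.9 — close enough.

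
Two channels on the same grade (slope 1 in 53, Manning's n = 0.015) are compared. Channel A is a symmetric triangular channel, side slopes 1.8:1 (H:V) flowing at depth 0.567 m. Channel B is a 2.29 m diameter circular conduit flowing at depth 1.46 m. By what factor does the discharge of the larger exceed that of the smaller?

Channel A: For a triangular section with side slope z = 1.8: A = zy² = 1.8×0.567² = 0.5787 m²; P = 2y√(1+z²) = 2×0.567×2.059 = 2.335 m. Hydraulic radius R = A/P = 0.5787/2.335 = 0.2478 m. Q_A = (1/0.015)·0.5787·0.2478^(2/3)·√0.01887 = 2.091 m³/s.
Channel B: For a circular section of diameter D = 2.29 m at depth y = 1.46 m, the central angle is θ = 2 arccos(1 − 2y/D) = 3.699 rad. Then A = (D²/8)(θ − sin θ) = 2.771 m² and P = Dθ/2 = 4.235 m. Hydraulic radius R = A/P = 2.771/4.235 = 0.6544 m. Q_B = (1/0.015)·2.771·0.6544^(2/3)·√0.01887 = 19.13 m³/s.
The larger discharge is 19.13 m³/s and the smaller is 2.091 m³/s; the ratio is 9.15.

9.15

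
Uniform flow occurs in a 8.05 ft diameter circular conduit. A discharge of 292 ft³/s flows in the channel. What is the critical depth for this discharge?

At critical depth, Q² T / (g A³) = 1, i.e. A³/T = Q²/g = 292²/32.2 = 2648.
At y = 5.49 ft: A³/T = 6742 — high.
At y = 4.31 ft: A³/T = 2658 — ≈ 2648.

y_c = 4.31 ft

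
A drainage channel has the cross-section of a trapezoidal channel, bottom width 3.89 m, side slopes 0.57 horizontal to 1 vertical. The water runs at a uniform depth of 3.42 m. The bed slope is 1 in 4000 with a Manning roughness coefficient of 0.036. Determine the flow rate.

Q = 12.5 m³/s

With bottom width b = 3.89 m and side slope z = 0.57: A = (b + zy)y = (3.89 + 0.57×3.42)×3.42 = 19.97 m²; P = b + 2y√(1+z²) = 3.89 + 2×3.42×1.151 = 11.76 m.
Hydraulic radius R = A/P = 19.97/11.76 = 1.698 m.
Manning's equation: Q = (1/n) A R^(2/3) S^(1/2) = (1/0.036) × 19.97 × 1.698^(2/3) × 0.00025^(1/2) = 12.5 m³/s.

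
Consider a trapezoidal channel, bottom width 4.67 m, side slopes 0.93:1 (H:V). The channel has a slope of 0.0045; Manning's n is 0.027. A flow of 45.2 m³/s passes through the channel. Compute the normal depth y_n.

Manning's equation rearranged: A R^(2/3) = nQ / (1·√S) = 0.027 × 45.2 / (√0.0045) = 18.19.
Trying y = 2.46 m: A R^(2/3) = 22.46 — high.
Trying y = 2.19 m: A R^(2/3) = 18.2 — ≈ 18.19.

y_n = 2.19 m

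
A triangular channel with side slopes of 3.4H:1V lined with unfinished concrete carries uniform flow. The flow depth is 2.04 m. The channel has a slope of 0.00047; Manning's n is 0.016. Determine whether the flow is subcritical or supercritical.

For a triangular section with side slope z = 3.4: A = zy² = 3.4×2.04² = 14.15 m²; P = 2y√(1+z²) = 2×2.04×3.544 = 14.46 m.
Hydraulic radius R = A/P = 14.15/14.46 = 0.9786 m.
V = (1/n) R^(2/3) √S = (1/0.016) × 0.9786^(2/3) × √0.00047 = 1.336 m/s. Hydraulic depth D_h = A/T = 14.15/13.87 = 1.02 m.
Froude number Fr = V/√(g·D_h) = 1.336/√(9.81×1.02) = 0.422, which is less than 1, so the flow is subcritical.

subcritical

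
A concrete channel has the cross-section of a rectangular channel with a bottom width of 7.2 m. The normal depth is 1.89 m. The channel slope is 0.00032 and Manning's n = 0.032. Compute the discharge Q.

Q = 8.78 m³/s

Flow area A = b·y = 7.2 × 1.89 = 13.61 m². Wetted perimeter P = b + 2y = 7.2 + 2×1.89 = 10.98 m.
Hydraulic radius R = A/P = 13.61/10.98 = 1.239 m.
Manning's equation: Q = (1/n) A R^(2/3) S^(1/2) = (1/0.032) × 13.61 × 1.239^(2/3) × 0.00032^(1/2) = 8.78 m³/s.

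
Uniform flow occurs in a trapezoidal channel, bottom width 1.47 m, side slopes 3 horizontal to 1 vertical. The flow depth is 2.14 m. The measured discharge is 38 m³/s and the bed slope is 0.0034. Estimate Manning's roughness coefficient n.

n = 0.028

With bottom width b = 1.47 m and side slope z = 3: A = (b + zy)y = (1.47 + 3×2.14)×2.14 = 16.88 m²; P = b + 2y√(1+z²) = 1.47 + 2×2.14×3.162 = 15 m.
Hydraulic radius R = A/P = 16.88/15 = 1.125 m.
Rearranging Manning's equation: n = (1/Q) A R^(2/3) S^(1/2) = (1/38) × 16.88 × 1.125^(2/3) × √0.0034 = 0.028.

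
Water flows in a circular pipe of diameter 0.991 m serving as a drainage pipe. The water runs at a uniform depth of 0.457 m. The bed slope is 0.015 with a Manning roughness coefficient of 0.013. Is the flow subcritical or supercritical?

For a circular section of diameter D = 0.991 m at depth y = 0.457 m, the central angle is θ = 2 arccos(1 − 2y/D) = 2.986 rad. Then A = (D²/8)(θ − sin θ) = 0.3475 m² and P = Dθ/2 = 1.48 m.
Hydraulic radius R = A/P = 0.3475/1.48 = 0.2349 m.
V = (1/n) R^(2/3) √S = (1/0.013) × 0.2349^(2/3) × √0.015 = 3.587 m/s. Hydraulic depth D_h = A/T = 0.3475/0.988 = 0.3518 m.
Froude number Fr = V/√(g·D_h) = 3.587/√(9.81×0.3518) = 1.93, which is greater than 1, so the flow is supercritical.

supercritical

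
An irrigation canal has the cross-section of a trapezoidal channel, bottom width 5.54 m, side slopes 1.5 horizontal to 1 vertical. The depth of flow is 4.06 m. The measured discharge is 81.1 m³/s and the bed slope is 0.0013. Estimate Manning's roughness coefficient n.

With bottom width b = 5.54 m and side slope z = 1.5: A = (b + zy)y = (5.54 + 1.5×4.06)×4.06 = 47.22 m²; P = b + 2y√(1+z²) = 5.54 + 2×4.06×1.803 = 20.18 m.
Hydraulic radius R = A/P = 47.22/20.18 = 2.34 m.
Rearranging Manning's equation: n = (1/Q) A R^(2/3) S^(1/2) = (1/81.1) × 47.22 × 2.34^(2/3) × √0.0013 = 0.037.

n = 0.037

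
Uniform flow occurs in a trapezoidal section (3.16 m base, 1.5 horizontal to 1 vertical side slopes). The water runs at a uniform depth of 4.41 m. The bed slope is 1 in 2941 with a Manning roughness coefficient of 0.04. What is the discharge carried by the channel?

With bottom width b = 3.16 m and side slope z = 1.5: A = (b + zy)y = (3.16 + 1.5×4.41)×4.41 = 43.11 m²; P = b + 2y√(1+z²) = 3.16 + 2×4.41×1.803 = 19.06 m.
Hydraulic radius R = A/P = 43.11/19.06 = 2.262 m.
Manning's equation: Q = (1/n) A R^(2/3) S^(1/2) = (1/0.04) × 43.11 × 2.262^(2/3) × 0.00034^(1/2) = 34.2 m³/s.

Q = 34.2 m³/s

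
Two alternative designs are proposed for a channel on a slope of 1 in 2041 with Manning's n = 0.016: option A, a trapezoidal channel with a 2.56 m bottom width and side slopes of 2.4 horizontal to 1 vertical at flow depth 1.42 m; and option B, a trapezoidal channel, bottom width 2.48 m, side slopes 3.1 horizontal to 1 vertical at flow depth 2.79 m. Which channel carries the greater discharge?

channel B

Channel A: With bottom width b = 2.56 m and side slope z = 2.4: A = (b + zy)y = (2.56 + 2.4×1.42)×1.42 = 8.475 m²; P = b + 2y√(1+z²) = 2.56 + 2×1.42×2.6 = 9.944 m. Hydraulic radius R = A/P = 8.475/9.944 = 0.8522 m. Q_A = (1/0.016)·8.475·0.8522^(2/3)·√0.00049 = 10.54 m³/s.
Channel B: With bottom width b = 2.48 m and side slope z = 3.1: A = (b + zy)y = (2.48 + 3.1×2.79)×2.79 = 31.05 m²; P = b + 2y√(1+z²) = 2.48 + 2×2.79×3.257 = 20.66 m. Hydraulic radius R = A/P = 31.05/20.66 = 1.503 m. Q_B = (1/0.016)·31.05·1.503^(2/3)·√0.00049 = 56.37 m³/s.
Q_A = 10.54 m³/s vs Q_B = 56.37 m³/s, so channel B carries more.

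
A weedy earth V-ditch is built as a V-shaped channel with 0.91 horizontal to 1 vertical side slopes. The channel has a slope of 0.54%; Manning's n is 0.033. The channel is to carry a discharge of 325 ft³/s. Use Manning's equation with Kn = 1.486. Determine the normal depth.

Manning's equation rearranged: A R^(2/3) = nQ / (1.486·√S) = 0.033 × 325 / (1.486 × √0.0054) = 98.22.
Trying y = 9.26 ft: A R^(2/3) = 166.5 — high.
Trying y = 6.42 ft: A R^(2/3) = 62.68 — low.
Trying y = 7.6 ft: A R^(2/3) = 98.3 — ≈ 98.22.

y_n = 7.6 ft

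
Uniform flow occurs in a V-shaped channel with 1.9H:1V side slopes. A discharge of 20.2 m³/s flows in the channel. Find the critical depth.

y_c = 1.87 m

At critical depth, Q² T / (g A³) = 1, i.e. A³/T = Q²/g = 20.2²/9.81 = 41.59.
At y = 1.52 m: A³/T = 14.65 — too small.
At y = 2.2 m: A³/T = 93.02 — too large.
At y = 1.87 m: A³/T = 41.27 — close enough.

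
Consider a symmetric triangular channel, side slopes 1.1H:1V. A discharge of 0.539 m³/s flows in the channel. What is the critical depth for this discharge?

At critical depth, Q² T / (g A³) = 1, i.e. A³/T = Q²/g = 0.539²/9.81 = 0.02961.
Trying y = 0.619 m: A³/T = 0.05498 — over.
Trying y = 0.426 m: A³/T = 0.008488 — short.
Trying y = 0.547 m: A³/T = 0.02963 — ≈ 0.02961.

y_c = 0.547 m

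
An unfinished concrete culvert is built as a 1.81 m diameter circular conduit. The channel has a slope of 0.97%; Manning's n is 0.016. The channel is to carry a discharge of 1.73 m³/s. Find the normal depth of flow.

y_n = 0.528 m

Manning's equation rearranged: A R^(2/3) = nQ / (1·√S) = 0.016 × 1.73 / (√0.0097) = 0.281.
Try y = 0.633 m: A R^(2/3) = 0.3982 — high.
Try y = 0.404 m: A R^(2/3) = 0.1657 — low.
Try y = 0.528 m: A R^(2/3) = 0.2813 — matches.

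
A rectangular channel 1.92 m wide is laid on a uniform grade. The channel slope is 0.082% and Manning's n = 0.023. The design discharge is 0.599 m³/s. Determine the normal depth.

y_n = 0.518 m

Manning's equation rearranged: A R^(2/3) = nQ / (1·√S) = 0.023 × 0.599 / (√0.00082) = 0.4811.
At y = 0.628 m: A R^(2/3) = 0.6322 — over.
At y = 0.456 m: A R^(2/3) = 0.4003 — short.
At y = 0.518 m: A R^(2/3) = 0.4811 — close enough.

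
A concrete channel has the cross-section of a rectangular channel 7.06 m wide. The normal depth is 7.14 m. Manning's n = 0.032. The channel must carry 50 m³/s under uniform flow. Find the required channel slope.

S = 0.00032

Flow area A = b·y = 7.06 × 7.14 = 50.41 m². Wetted perimeter P = b + 2y = 7.06 + 2×7.14 = 21.34 m.
Hydraulic radius R = A/P = 50.41/21.34 = 2.362 m.
From Manning's equation, S = [nQ / (1 A R^(2/3))]² = [0.032 × 50 / (1 × 50.41 × 2.362^(2/3))]² = 0.00032.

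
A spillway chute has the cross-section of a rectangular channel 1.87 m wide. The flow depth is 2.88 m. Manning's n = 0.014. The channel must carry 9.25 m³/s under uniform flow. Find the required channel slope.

S = 0.00092

Flow area A = b·y = 1.87 × 2.88 = 5.386 m². Wetted perimeter P = b + 2y = 1.87 + 2×2.88 = 7.63 m.
Hydraulic radius R = A/P = 5.386/7.63 = 0.7058 m.
From Manning's equation, S = [nQ / (1 A R^(2/3))]² = [0.014 × 9.25 / (1 × 5.386 × 0.7058^(2/3))]² = 0.00092.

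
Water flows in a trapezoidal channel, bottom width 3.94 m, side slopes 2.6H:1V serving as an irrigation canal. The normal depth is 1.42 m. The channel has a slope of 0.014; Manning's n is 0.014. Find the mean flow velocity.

V = 7.96 m/s

With bottom width b = 3.94 m and side slope z = 2.6: A = (b + zy)y = (3.94 + 2.6×1.42)×1.42 = 10.84 m²; P = b + 2y√(1+z²) = 3.94 + 2×1.42×2.786 = 11.85 m.
Hydraulic radius R = A/P = 10.84/11.85 = 0.9144 m.
From Manning's equation, V = (1/n) R^(2/3) S^(1/2) = (1/0.014) × 0.9144^(2/3) × 0.014^(1/2) = 7.96 m/s.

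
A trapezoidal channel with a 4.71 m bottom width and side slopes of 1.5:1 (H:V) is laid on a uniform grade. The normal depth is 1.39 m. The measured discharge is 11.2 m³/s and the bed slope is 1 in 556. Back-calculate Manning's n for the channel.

n = 0.0351

With bottom width b = 4.71 m and side slope z = 1.5: A = (b + zy)y = (4.71 + 1.5×1.39)×1.39 = 9.445 m²; P = b + 2y√(1+z²) = 4.71 + 2×1.39×1.803 = 9.722 m.
Hydraulic radius R = A/P = 9.445/9.722 = 0.9715 m.
Rearranging Manning's equation: n = (1/Q) A R^(2/3) S^(1/2) = (1/11.2) × 9.445 × 0.9715^(2/3) × √0.001799 = 0.0351.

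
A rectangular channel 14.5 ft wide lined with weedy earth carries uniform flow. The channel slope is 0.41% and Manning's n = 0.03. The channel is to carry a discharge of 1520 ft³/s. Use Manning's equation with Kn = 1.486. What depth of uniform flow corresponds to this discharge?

Manning's equation rearranged: A R^(2/3) = nQ / (1.486·√S) = 0.03 × 1520 / (1.486 × √0.0041) = 479.2.
Try y = 14.3 ft: A R^(2/3) = 590.9 — high.
Try y = 9.57 ft: A R^(2/3) = 356.9 — low.
Try y = 12.1 ft: A R^(2/3) = 480.6 — close enough.

y_n = 12.1 ft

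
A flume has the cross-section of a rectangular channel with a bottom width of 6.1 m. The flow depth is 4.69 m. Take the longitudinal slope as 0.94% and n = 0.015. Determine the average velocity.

Flow area A = b·y = 6.1 × 4.69 = 28.61 m². Wetted perimeter P = b + 2y = 6.1 + 2×4.69 = 15.48 m.
Hydraulic radius R = A/P = 28.61/15.48 = 1.848 m.
From Manning's equation, V = (1/n) R^(2/3) S^(1/2) = (1/0.015) × 1.848^(2/3) × 0.0094^(1/2) = 9.73 m/s.

V = 9.73 m/s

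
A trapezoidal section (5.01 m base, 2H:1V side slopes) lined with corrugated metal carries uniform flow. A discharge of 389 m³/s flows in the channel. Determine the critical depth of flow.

y_c = 4.89 m

At critical depth, Q² T / (g A³) = 1, i.e. A³/T = Q²/g = 389²/9.81 = 15430.
Trying y = 5.3 m: A³/T = 21610 — too large.
Trying y = 4.35 m: A³/T = 9465 — too small.
Trying y = 4.89 m: A³/T = 15400 — ≈ 15430.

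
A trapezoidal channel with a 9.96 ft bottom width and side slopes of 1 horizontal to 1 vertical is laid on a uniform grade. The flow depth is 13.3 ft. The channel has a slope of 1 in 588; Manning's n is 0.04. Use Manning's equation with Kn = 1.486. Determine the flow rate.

Q = 1650 ft³/s

With bottom width b = 9.96 ft and side slope z = 1: A = (b + zy)y = (9.96 + 1×13.3)×13.3 = 309.4 ft²; P = b + 2y√(1+z²) = 9.96 + 2×13.3×1.414 = 47.58 ft.
Hydraulic radius R = A/P = 309.4/47.58 = 6.502 ft.
Manning's equation: Q = (1.486/n) A R^(2/3) S^(1/2) = (1.486/0.04) × 309.4 × 6.502^(2/3) × 0.001701^(1/2) = 1650 ft³/s.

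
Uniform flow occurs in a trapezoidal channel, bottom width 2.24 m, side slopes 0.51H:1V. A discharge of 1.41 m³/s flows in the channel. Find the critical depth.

y_c = 0.334 m

At critical depth, Q² T / (g A³) = 1, i.e. A³/T = Q²/g = 1.41²/9.81 = 0.2027.
Trying y = 0.385 m: A³/T = 0.3135 — over.
Trying y = 0.286 m: A³/T = 0.1255 — short.
Trying y = 0.334 m: A³/T = 0.2022 — close enough.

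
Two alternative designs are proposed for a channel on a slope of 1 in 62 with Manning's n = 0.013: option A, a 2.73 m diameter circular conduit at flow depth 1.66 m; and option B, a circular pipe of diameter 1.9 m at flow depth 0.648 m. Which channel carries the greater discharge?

channel A

Channel A: For a circular section of diameter D = 2.73 m at depth y = 1.66 m, the central angle is θ = 2 arccos(1 − 2y/D) = 3.577 rad. Then A = (D²/8)(θ − sin θ) = 3.726 m² and P = Dθ/2 = 4.883 m. Hydraulic radius R = A/P = 3.726/4.883 = 0.763 m. Q_A = (1/0.013)·3.726·0.763^(2/3)·√0.01613 = 30.39 m³/s.
Channel B: For a circular section of diameter D = 1.9 m at depth y = 0.648 m, the central angle is θ = 2 arccos(1 − 2y/D) = 2.495 rad. Then A = (D²/8)(θ − sin θ) = 0.8537 m² and P = Dθ/2 = 2.37 m. Hydraulic radius R = A/P = 0.8537/2.37 = 0.3602 m. Q_B = (1/0.013)·0.8537·0.3602^(2/3)·√0.01613 = 4.222 m³/s.
Q_A = 30.39 m³/s vs Q_B = 4.222 m³/s, so channel A carries more.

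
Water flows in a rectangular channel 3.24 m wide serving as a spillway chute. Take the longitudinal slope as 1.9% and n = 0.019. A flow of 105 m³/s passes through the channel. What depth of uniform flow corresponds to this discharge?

y_n = 4.05 m

Manning's equation rearranged: A R^(2/3) = nQ / (1·√S) = 0.019 × 105 / (√0.019) = 14.47.
Try y = 3.35 m: A R^(2/3) = 11.51 — low.
Try y = 4.05 m: A R^(2/3) = 14.46 — matches.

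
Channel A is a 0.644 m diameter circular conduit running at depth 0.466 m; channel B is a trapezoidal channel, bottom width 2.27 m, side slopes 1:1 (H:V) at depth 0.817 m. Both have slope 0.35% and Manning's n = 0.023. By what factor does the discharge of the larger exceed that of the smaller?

20.1

Channel A: For a circular section of diameter D = 0.644 m at depth y = 0.466 m, the central angle is θ = 2 arccos(1 − 2y/D) = 4.069 rad. Then A = (D²/8)(θ − sin θ) = 0.2524 m² and P = Dθ/2 = 1.31 m. Hydraulic radius R = A/P = 0.2524/1.31 = 0.1927 m. Q_A = (1/0.023)·0.2524·0.1927^(2/3)·√0.0035 = 0.2166 m³/s.
Channel B: With bottom width b = 2.27 m and side slope z = 1: A = (b + zy)y = (2.27 + 1×0.817)×0.817 = 2.522 m²; P = b + 2y√(1+z²) = 2.27 + 2×0.817×1.414 = 4.581 m. Hydraulic radius R = A/P = 2.522/4.581 = 0.5506 m. Q_B = (1/0.023)·2.522·0.5506^(2/3)·√0.0035 = 4.358 m³/s.
The larger discharge is 4.358 m³/s and the smaller is 0.2166 m³/s; the ratio is 20.1.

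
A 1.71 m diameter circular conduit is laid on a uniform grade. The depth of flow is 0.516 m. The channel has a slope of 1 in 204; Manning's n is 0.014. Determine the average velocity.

For a circular section of diameter D = 1.71 m at depth y = 0.516 m, the central angle is θ = 2 arccos(1 − 2y/D) = 2.326 rad. Then A = (D²/8)(θ − sin θ) = 0.5842 m² and P = Dθ/2 = 1.989 m.
Hydraulic radius R = A/P = 0.5842/1.989 = 0.2937 m.
From Manning's equation, V = (1/n) R^(2/3) S^(1/2) = (1/0.014) × 0.2937^(2/3) × 0.004902^(1/2) = 2.21 m/s.

V = 2.21 m/s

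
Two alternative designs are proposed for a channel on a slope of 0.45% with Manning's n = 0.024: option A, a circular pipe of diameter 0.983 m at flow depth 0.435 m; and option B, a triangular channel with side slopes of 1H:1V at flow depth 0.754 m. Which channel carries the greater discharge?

channel B

Channel A: For a circular section of diameter D = 0.983 m at depth y = 0.435 m, the central angle is θ = 2 arccos(1 − 2y/D) = 2.911 rad. Then A = (D²/8)(θ − sin θ) = 0.324 m² and P = Dθ/2 = 1.431 m. Hydraulic radius R = A/P = 0.324/1.431 = 0.2265 m. Q_A = (1/0.024)·0.324·0.2265^(2/3)·√0.0045 = 0.3365 m³/s.
Channel B: For a triangular section with side slope z = 1: A = zy² = 1×0.754² = 0.5685 m²; P = 2y√(1+z²) = 2×0.754×1.414 = 2.133 m. Hydraulic radius R = A/P = 0.5685/2.133 = 0.2666 m. Q_B = (1/0.024)·0.5685·0.2666^(2/3)·√0.0045 = 0.6582 m³/s.
Q_A = 0.3365 m³/s vs Q_B = 0.6582 m³/s, so channel B carries more.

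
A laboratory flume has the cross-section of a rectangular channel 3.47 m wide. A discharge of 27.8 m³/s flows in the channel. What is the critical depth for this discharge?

y_c = 1.87 m

For a rectangular channel, critical depth y_c = (q²/g)^(1/3) where q = Q/b = 27.8/3.47 = 8.012 m²/s.
So y_c = (8.012²/9.81)^(1/3) = 1.87 m.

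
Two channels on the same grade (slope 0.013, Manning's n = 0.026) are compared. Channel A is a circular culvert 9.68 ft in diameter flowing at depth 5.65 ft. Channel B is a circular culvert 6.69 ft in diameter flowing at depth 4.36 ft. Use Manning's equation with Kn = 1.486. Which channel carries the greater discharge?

channel A

Channel A: For a circular section of diameter D = 9.68 ft at depth y = 5.65 ft, the central angle is θ = 2 arccos(1 − 2y/D) = 3.478 rad. Then A = (D²/8)(θ − sin θ) = 44.6 ft² and P = Dθ/2 = 16.83 ft. Hydraulic radius R = A/P = 44.6/16.83 = 2.65 ft. Q_A = (1.486/0.026)·44.6·2.65^(2/3)·√0.013 = 556.5 ft³/s.
Channel B: For a circular section of diameter D = 6.69 ft at depth y = 4.36 ft, the central angle is θ = 2 arccos(1 − 2y/D) = 3.758 rad. Then A = (D²/8)(θ − sin θ) = 24.26 ft² and P = Dθ/2 = 12.57 ft. Hydraulic radius R = A/P = 24.26/12.57 = 1.93 ft. Q_B = (1.486/0.026)·24.26·1.93^(2/3)·√0.013 = 245.1 ft³/s.
Q_A = 556.5 ft³/s vs Q_B = 245.1 ft³/s, so channel A carries more.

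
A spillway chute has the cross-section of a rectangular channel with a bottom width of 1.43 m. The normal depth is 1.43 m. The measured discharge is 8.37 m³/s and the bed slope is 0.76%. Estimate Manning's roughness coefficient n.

n = 0.013

Flow area A = b·y = 1.43 × 1.43 = 2.045 m². Wetted perimeter P = b + 2y = 1.43 + 2×1.43 = 4.29 m.
Hydraulic radius R = A/P = 2.045/4.29 = 0.4767 m.
Rearranging Manning's equation: n = (1/Q) A R^(2/3) S^(1/2) = (1/8.37) × 2.045 × 0.4767^(2/3) × √0.0076 = 0.013.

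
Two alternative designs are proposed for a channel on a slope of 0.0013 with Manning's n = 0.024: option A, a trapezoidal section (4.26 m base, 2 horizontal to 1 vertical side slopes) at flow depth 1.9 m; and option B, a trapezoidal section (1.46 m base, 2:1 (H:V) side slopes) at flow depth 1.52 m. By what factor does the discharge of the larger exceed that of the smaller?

Channel A: With bottom width b = 4.26 m and side slope z = 2: A = (b + zy)y = (4.26 + 2×1.9)×1.9 = 15.31 m²; P = b + 2y√(1+z²) = 4.26 + 2×1.9×2.236 = 12.76 m. Hydraulic radius R = A/P = 15.31/12.76 = 1.2 m. Q_A = (1/0.024)·15.31·1.2^(2/3)·√0.0013 = 25.99 m³/s.
Channel B: With bottom width b = 1.46 m and side slope z = 2: A = (b + zy)y = (1.46 + 2×1.52)×1.52 = 6.84 m²; P = b + 2y√(1+z²) = 1.46 + 2×1.52×2.236 = 8.258 m. Hydraulic radius R = A/P = 6.84/8.258 = 0.8283 m. Q_B = (1/0.024)·6.84·0.8283^(2/3)·√0.0013 = 9.063 m³/s.
The larger discharge is 25.99 m³/s and the smaller is 9.063 m³/s; the ratio is 2.87.

2.87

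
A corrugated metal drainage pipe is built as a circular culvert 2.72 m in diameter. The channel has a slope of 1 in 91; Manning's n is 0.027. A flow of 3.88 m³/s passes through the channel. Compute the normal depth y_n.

Manning's equation rearranged: A R^(2/3) = nQ / (1·√S) = 0.027 × 3.88 / (√0.01099) = 0.9993.
Trying y = 1.03 m: A R^(2/3) = 1.369 — over.
Trying y = 0.623 m: A R^(2/3) = 0.517 — short.
Trying y = 0.872 m: A R^(2/3) = 0.9999 — matches.

y_n = 0.872 m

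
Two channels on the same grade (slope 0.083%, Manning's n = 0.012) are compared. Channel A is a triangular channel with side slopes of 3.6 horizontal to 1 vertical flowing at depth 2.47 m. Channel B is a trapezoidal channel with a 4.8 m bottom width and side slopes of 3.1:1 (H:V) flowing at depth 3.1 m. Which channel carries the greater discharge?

Channel A: For a triangular section with side slope z = 3.6: A = zy² = 3.6×2.47² = 21.96 m²; P = 2y√(1+z²) = 2×2.47×3.736 = 18.46 m. Hydraulic radius R = A/P = 21.96/18.46 = 1.19 m. Q_A = (1/0.012)·21.96·1.19^(2/3)·√0.00083 = 59.21 m³/s.
Channel B: With bottom width b = 4.8 m and side slope z = 3.1: A = (b + zy)y = (4.8 + 3.1×3.1)×3.1 = 44.67 m²; P = b + 2y√(1+z²) = 4.8 + 2×3.1×3.257 = 25 m. Hydraulic radius R = A/P = 44.67/25 = 1.787 m. Q_B = (1/0.012)·44.67·1.787^(2/3)·√0.00083 = 157.9 m³/s.
Q_A = 59.21 m³/s vs Q_B = 157.9 m³/s, so channel B carries more.

channel B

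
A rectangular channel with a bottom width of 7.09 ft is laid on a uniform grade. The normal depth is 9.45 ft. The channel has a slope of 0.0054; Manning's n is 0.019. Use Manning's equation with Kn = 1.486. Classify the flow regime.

Flow area A = b·y = 7.09 × 9.45 = 67 ft². Wetted perimeter P = b + 2y = 7.09 + 2×9.45 = 25.99 ft.
Hydraulic radius R = A/P = 67/25.99 = 2.578 ft.
V = (1.486/n) R^(2/3) √S = (1.486/0.019) × 2.578^(2/3) × √0.0054 = 10.81 ft/s. Hydraulic depth D_h = A/T = 67/7.09 = 9.45 ft.
Froude number Fr = V/√(g·D_h) = 10.81/√(32.2×9.45) = 0.619, which is less than 1, so the flow is subcritical.

subcritical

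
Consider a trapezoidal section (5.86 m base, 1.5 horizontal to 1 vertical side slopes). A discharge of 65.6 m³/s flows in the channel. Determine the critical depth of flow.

At critical depth, Q² T / (g A³) = 1, i.e. A³/T = Q²/g = 65.6²/9.81 = 438.7.
Try y = 1.7 m: A³/T = 266.6 — low.
Try y = 1.96 m: A³/T = 437.1 — ≈ 438.7.

y_c = 1.96 m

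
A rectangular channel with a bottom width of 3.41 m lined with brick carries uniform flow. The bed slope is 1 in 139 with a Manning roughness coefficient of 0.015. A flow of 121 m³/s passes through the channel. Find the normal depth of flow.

y_n = 5.3 m

Manning's equation rearranged: A R^(2/3) = nQ / (1·√S) = 0.015 × 121 / (√0.007194) = 21.4.
Trying y = 6.22 m: A R^(2/3) = 25.76 — over.
Trying y = 3.93 m: A R^(2/3) = 15.04 — short.
Trying y = 5.3 m: A R^(2/3) = 21.42 — close enough.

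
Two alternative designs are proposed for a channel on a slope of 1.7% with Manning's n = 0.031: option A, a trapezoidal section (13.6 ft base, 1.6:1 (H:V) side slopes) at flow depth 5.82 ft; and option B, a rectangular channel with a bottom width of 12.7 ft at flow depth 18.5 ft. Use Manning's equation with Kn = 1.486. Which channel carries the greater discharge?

channel B

Channel A: With bottom width b = 13.6 ft and side slope z = 1.6: A = (b + zy)y = (13.6 + 1.6×5.82)×5.82 = 133.3 ft²; P = b + 2y√(1+z²) = 13.6 + 2×5.82×1.887 = 35.56 ft. Hydraulic radius R = A/P = 133.3/35.56 = 3.75 ft. Q_A = (1.486/0.031)·133.3·3.75^(2/3)·√0.017 = 2012 ft³/s.
Channel B: Flow area A = b·y = 12.7 × 18.5 = 234.9 ft². Wetted perimeter P = b + 2y = 12.7 + 2×18.5 = 49.7 ft. Hydraulic radius R = A/P = 234.9/49.7 = 4.727 ft. Q_B = (1.486/0.031)·234.9·4.727^(2/3)·√0.017 = 4136 ft³/s.
Q_A = 2012 ft³/s vs Q_B = 4136 ft³/s, so channel B carries more.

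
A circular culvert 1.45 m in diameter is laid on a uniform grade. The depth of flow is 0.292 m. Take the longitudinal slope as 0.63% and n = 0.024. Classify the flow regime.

For a circular section of diameter D = 1.45 m at depth y = 0.292 m, the central angle is θ = 2 arccos(1 − 2y/D) = 1.861 rad. Then A = (D²/8)(θ − sin θ) = 0.2374 m² and P = Dθ/2 = 1.35 m.
Hydraulic radius R = A/P = 0.2374/1.35 = 0.1759 m.
V = (1/n) R^(2/3) √S = (1/0.024) × 0.1759^(2/3) × √0.0063 = 1.038 m/s. Hydraulic depth D_h = A/T = 0.2374/1.163 = 0.2042 m.
Froude number Fr = V/√(g·D_h) = 1.038/√(9.81×0.2042) = 0.734, which is less than 1, so the flow is subcritical.

subcritical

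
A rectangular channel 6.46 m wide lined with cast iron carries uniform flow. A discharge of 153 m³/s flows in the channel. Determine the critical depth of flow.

For a rectangular channel, critical depth y_c = (q²/g)^(1/3) where q = Q/b = 153/6.46 = 23.68 m²/s.
So y_c = (23.68²/9.81)^(1/3) = 3.85 m.

y_c = 3.85 m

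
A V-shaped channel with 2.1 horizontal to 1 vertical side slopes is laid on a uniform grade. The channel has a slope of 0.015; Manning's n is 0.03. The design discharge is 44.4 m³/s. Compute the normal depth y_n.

y_n = 2.26 m

Manning's equation rearranged: A R^(2/3) = nQ / (1·√S) = 0.03 × 44.4 / (√0.015) = 10.88.
Trying y = 1.85 m: A R^(2/3) = 6.374 — too small.
Trying y = 2.6 m: A R^(2/3) = 15.8 — too large.
Trying y = 2.26 m: A R^(2/3) = 10.87 — ≈ 10.88.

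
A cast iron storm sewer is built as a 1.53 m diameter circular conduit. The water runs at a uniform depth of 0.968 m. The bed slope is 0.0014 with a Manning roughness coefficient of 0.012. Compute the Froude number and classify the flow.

subcritical

For a circular section of diameter D = 1.53 m at depth y = 0.968 m, the central angle is θ = 2 arccos(1 − 2y/D) = 3.679 rad. Then A = (D²/8)(θ − sin θ) = 1.226 m² and P = Dθ/2 = 2.814 m.
Hydraulic radius R = A/P = 1.226/2.814 = 0.4357 m.
V = (1/n) R^(2/3) √S = (1/0.012) × 0.4357^(2/3) × √0.0014 = 1.792 m/s. Hydraulic depth D_h = A/T = 1.226/1.475 = 0.8312 m.
Froude number Fr = V/√(g·D_h) = 1.792/√(9.81×0.8312) = 0.628, which is less than 1, so the flow is subcritical.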